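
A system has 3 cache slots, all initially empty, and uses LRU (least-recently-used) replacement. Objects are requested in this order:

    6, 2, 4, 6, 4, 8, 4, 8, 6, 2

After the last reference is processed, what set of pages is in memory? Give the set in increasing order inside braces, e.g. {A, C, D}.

{2, 6, 8}

6 -> miss, frames {6}
2 -> miss, frames {6,2}
4 -> miss, frames {6,2,4}
6 -> hit
4 -> hit
8 -> miss, evict 2, frames {6,4,8}
4 -> hit
8 -> hit
6 -> hit
2 -> miss, evict 4, frames {8,6,2}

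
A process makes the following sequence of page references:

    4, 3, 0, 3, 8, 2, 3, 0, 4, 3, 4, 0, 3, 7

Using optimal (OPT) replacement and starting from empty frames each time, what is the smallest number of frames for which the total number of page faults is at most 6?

4

f=1: 14 faults
f=2: 9 faults
f=3: 7 faults
f=4: 6 faults
f=5: 6 faults
f=6: 6 faults
Smallest f with faults ≤ 6 is 4.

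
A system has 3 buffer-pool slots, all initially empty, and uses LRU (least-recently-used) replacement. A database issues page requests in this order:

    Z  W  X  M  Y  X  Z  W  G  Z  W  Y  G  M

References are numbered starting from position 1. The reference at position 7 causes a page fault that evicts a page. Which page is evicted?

M

pos 1: Z → miss, frames (Z)
pos 2: W → miss, frames (Z W)
pos 3: X → miss, frames (Z W X)
pos 4: M → miss, evict Z, frames (W X M)
pos 5: Y → miss, evict W, frames (X M Y)
pos 6: X → hit
pos 7: Z → miss, evict M, frames (Y X Z)
At position 7, page M is evicted.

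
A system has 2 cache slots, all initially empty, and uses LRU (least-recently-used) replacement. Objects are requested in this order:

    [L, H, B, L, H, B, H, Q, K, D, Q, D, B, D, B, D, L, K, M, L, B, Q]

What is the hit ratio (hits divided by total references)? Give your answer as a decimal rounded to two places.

0.23

L: fault, frames {L}
H: fault, frames {L,H}
B: fault, evict L, frames {H,B}
L: fault, evict H, frames {B,L}
H: fault, evict B, frames {L,H}
B: fault, evict L, frames {H,B}
H: hit
Q: fault, evict B, frames {H,Q}
K: fault, evict H, frames {Q,K}
D: fault, evict Q, frames {K,D}
Q: fault, evict K, frames {D,Q}
D: hit
B: fault, evict Q, frames {D,B}
D: hit
B: hit
D: hit
L: fault, evict B, frames {D,L}
K: fault, evict D, frames {L,K}
M: fault, evict L, frames {K,M}
L: fault, evict K, frames {M,L}
B: fault, evict M, frames {L,B}
Q: fault, evict L, frames {B,Q}
Hits: 5 of 22 references → 5/22 = 0.2273.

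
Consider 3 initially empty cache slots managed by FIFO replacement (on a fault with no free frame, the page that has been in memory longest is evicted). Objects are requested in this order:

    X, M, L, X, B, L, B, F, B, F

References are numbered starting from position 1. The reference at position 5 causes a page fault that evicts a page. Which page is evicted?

X

pos 1: X: miss, frames [X]
pos 2: M: miss, frames [X, M]
pos 3: L: miss, frames [X, M, L]
pos 4: X: hit
pos 5: B: miss, evict X, frames [M, L, B]
At position 5, page X is evicted.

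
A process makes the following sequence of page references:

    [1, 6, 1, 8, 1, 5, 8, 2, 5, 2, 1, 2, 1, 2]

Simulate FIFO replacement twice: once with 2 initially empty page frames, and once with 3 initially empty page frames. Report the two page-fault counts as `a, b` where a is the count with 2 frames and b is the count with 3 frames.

2 frames: F F . F F F F F F . F F . . → 10 faults.
3 frames: F F . F . F . F . . F . . . → 6 faults.
6 < 10: adding a frame reduced faults, as is typical.

10, 6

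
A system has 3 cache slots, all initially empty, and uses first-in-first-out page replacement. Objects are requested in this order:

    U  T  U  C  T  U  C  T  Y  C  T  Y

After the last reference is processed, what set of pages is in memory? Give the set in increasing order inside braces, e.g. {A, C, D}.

U -> miss, frames {U}
T -> miss, frames {U,T}
U -> hit
C -> miss, frames {U,T,C}
T -> hit
U -> hit
C -> hit
T -> hit
Y -> miss, evict U, frames {T,C,Y}
C -> hit
T -> hit
Y -> hit

{C, T, Y}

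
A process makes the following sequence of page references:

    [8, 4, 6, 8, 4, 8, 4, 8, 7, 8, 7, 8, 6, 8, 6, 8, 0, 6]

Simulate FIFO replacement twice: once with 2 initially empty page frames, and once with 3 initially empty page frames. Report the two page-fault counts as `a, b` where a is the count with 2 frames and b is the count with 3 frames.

9, 7

2 frames: F F F F F . . . F F . . F . . . F . → 9 faults.
3 frames: F F F . . . . . F F . . . . . . F F → 7 faults.
7 < 9: adding a frame reduced faults, as is typical.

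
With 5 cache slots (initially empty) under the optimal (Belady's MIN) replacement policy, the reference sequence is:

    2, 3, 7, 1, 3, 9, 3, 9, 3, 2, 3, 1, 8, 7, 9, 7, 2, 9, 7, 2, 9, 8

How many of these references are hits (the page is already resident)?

2 → fault, frames [2]
3 → fault, frames [2, 3]
7 → fault, frames [2, 3, 7]
1 → fault, frames [2, 3, 7, 1]
3 → hit
9 → fault, frames [2, 3, 7, 1, 9]
3 → hit
9 → hit
3 → hit
2 → hit
3 → hit
1 → hit
8 → fault, evict 1, frames [2, 3, 7, 9, 8]
7 → hit
9 → hit
7 → hit
2 → hit
9 → hit
7 → hit
2 → hit
9 → hit
8 → hit
Hits: 16.

16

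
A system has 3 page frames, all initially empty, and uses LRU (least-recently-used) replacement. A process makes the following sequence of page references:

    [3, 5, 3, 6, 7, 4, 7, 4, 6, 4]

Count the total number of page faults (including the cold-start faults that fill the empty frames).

3 → fault, frames {3}
5 → fault, frames {3,5}
3 → hit
6 → fault, frames {5,3,6}
7 → fault, evict 5, frames {3,6,7}
4 → fault, evict 3, frames {6,7,4}
7 → hit
4 → hit
6 → hit
4 → hit
Page faults: 5.

5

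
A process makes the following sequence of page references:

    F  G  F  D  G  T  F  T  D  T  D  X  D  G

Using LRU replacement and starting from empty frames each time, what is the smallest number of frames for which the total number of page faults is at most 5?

5

f=1: 14 faults
f=2: 9 faults
f=3: 8 faults
f=4: 6 faults
f=5: 5 faults
Smallest f with faults ≤ 5 is 5.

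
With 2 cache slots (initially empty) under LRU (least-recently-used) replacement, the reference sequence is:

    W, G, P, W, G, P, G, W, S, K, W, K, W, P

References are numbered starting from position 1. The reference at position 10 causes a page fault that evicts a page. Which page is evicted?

W

pos 1: W: miss, frames [W]
pos 2: G: miss, frames [W, G]
pos 3: P: miss, evict W, frames [G, P]
pos 4: W: miss, evict G, frames [P, W]
pos 5: G: miss, evict P, frames [W, G]
pos 6: P: miss, evict W, frames [G, P]
pos 7: G: hit
pos 8: W: miss, evict P, frames [G, W]
pos 9: S: miss, evict G, frames [W, S]
pos 10: K: miss, evict W, frames [S, K]
At position 10, page W is evicted.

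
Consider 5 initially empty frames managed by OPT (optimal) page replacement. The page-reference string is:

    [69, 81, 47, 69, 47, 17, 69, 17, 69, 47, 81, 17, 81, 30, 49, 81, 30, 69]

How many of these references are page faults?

69 -> fault, frames [69]
81 -> fault, frames [69, 81]
47 -> fault, frames [69, 81, 47]
69 -> hit
47 -> hit
17 -> fault, frames [69, 81, 47, 17]
69 -> hit
17 -> hit
69 -> hit
47 -> hit
81 -> hit
17 -> hit
81 -> hit
30 -> fault, frames [69, 81, 47, 17, 30]
49 -> fault, evict 17, frames [69, 81, 47, 30, 49]
81 -> hit
30 -> hit
69 -> hit
Page faults: 6.

6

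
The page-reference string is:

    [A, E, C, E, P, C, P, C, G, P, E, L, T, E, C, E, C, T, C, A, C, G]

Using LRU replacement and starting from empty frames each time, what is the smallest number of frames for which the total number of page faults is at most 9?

6

f=1: 22 faults
f=2: 15 faults
f=3: 11 faults
f=4: 10 faults
f=5: 10 faults
f=6: 9 faults
f=7: 7 faults
Smallest f with faults ≤ 9 is 6.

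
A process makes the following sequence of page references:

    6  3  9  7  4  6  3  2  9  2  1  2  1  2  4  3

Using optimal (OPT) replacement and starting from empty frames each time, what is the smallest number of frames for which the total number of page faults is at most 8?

f=1: 16 faults
f=2: 11 faults
f=3: 9 faults
f=4: 7 faults
f=5: 7 faults
f=6: 7 faults
f=7: 7 faults
Smallest f with faults ≤ 8 is 4.

4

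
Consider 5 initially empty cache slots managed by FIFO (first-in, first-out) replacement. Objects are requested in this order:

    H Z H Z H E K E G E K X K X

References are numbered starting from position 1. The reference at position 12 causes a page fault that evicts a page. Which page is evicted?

H

pos 1: H: miss, frames {H}
pos 2: Z: miss, frames {H,Z}
pos 3: H: hit
pos 4: Z: hit
pos 5: H: hit
pos 6: E: miss, frames {H,Z,E}
pos 7: K: miss, frames {H,Z,E,K}
pos 8: E: hit
pos 9: G: miss, frames {H,Z,E,K,G}
pos 10: E: hit
pos 11: K: hit
pos 12: X: miss, evict H, frames {Z,E,K,G,X}
At position 12, page H is evicted.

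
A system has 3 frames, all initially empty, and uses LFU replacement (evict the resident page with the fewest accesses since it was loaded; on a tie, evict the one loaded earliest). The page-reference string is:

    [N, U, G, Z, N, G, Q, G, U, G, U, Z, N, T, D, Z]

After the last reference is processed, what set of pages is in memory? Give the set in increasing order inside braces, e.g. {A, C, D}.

N → miss, frames {N}
U → miss, frames {N,U}
G → miss, frames {N,U,G}
Z → miss, evict N, frames {U,G,Z}
N → miss, evict U, frames {G,Z,N}
G → hit
Q → miss, evict Z, frames {G,N,Q}
G → hit
U → miss, evict N, frames {G,Q,U}
G → hit
U → hit
Z → miss, evict Q, frames {G,U,Z}
N → miss, evict Z, frames {G,U,N}
T → miss, evict N, frames {G,U,T}
D → miss, evict T, frames {G,U,D}
Z → miss, evict D, frames {G,U,Z}

{G, U, Z}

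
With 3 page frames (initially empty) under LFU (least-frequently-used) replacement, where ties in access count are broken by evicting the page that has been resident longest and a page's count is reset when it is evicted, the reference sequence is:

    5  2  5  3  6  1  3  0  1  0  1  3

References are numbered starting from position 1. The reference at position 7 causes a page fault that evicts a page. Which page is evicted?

6

pos 1: 5 -> miss, frames {5}
pos 2: 2 -> miss, frames {5,2}
pos 3: 5 -> hit
pos 4: 3 -> miss, frames {5,2,3}
pos 5: 6 -> miss, evict 2, frames {5,3,6}
pos 6: 1 -> miss, evict 3, frames {5,6,1}
pos 7: 3 -> miss, evict 6, frames {5,1,3}
At position 7, page 6 is evicted.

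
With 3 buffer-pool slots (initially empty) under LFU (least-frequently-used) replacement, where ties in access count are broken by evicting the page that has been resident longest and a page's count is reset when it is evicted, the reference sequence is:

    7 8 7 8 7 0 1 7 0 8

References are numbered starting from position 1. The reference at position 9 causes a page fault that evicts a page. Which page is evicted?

1

pos 1: 7 -> fault, frames (7)
pos 2: 8 -> fault, frames (7 8)
pos 3: 7 -> hit
pos 4: 8 -> hit
pos 5: 7 -> hit
pos 6: 0 -> fault, frames (7 8 0)
pos 7: 1 -> fault, evict 0, frames (7 8 1)
pos 8: 7 -> hit
pos 9: 0 -> fault, evict 1, frames (7 8 0)
At position 9, page 1 is evicted.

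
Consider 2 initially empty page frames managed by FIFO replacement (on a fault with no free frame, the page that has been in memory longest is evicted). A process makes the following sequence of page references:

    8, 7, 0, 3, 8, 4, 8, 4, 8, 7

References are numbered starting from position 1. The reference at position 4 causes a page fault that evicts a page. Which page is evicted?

7

pos 1: 8: miss, frames [8]
pos 2: 7: miss, frames [8, 7]
pos 3: 0: miss, evict 8, frames [7, 0]
pos 4: 3: miss, evict 7, frames [0, 3]
At position 4, page 7 is evicted.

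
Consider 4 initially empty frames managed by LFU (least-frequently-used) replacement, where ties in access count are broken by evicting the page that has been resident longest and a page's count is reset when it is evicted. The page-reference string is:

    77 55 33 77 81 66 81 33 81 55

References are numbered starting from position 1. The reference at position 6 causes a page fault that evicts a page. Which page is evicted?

pos 1: 77: miss, frames {77}
pos 2: 55: miss, frames {77,55}
pos 3: 33: miss, frames {77,55,33}
pos 4: 77: hit
pos 5: 81: miss, frames {77,55,33,81}
pos 6: 66: miss, evict 55, frames {77,33,81,66}
At position 6, page 55 is evicted.

55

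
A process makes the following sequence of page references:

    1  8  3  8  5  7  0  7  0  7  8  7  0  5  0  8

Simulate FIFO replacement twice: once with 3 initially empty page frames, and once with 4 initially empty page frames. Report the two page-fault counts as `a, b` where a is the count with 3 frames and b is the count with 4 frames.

8, 7

3 frames: F F F . F F F . . . F . . F . . → 8 faults.
4 frames: F F F . F F F . . . F . . . . . → 7 faults.
7 < 8: adding a frame reduced faults, as is typical.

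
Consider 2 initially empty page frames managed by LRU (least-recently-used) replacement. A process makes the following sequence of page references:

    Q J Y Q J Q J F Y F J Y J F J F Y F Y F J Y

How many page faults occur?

13

Q → fault, frames [Q]
J → fault, frames [Q, J]
Y → fault, evict Q, frames [J, Y]
Q → fault, evict J, frames [Y, Q]
J → fault, evict Y, frames [Q, J]
Q → hit
J → hit
F → fault, evict Q, frames [J, F]
Y → fault, evict J, frames [F, Y]
F → hit
J → fault, evict Y, frames [F, J]
Y → fault, evict F, frames [J, Y]
J → hit
F → fault, evict Y, frames [J, F]
J → hit
F → hit
Y → fault, evict J, frames [F, Y]
F → hit
Y → hit
F → hit
J → fault, evict Y, frames [F, J]
Y → fault, evict F, frames [J, Y]
Page faults: 13.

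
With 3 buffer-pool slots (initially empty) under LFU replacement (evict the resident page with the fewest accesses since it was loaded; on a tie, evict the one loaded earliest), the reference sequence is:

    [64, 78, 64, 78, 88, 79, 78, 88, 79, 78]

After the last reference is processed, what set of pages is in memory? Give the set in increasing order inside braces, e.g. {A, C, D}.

64 -> miss, frames (64)
78 -> miss, frames (64 78)
64 -> hit
78 -> hit
88 -> miss, frames (64 78 88)
79 -> miss, evict 88, frames (64 78 79)
78 -> hit
88 -> miss, evict 79, frames (64 78 88)
79 -> miss, evict 88, frames (64 78 79)
78 -> hit

{64, 78, 79}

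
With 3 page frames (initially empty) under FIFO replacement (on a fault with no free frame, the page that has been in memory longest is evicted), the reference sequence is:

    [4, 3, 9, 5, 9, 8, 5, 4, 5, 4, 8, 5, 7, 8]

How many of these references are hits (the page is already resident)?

7

4: miss, frames [4]
3: miss, frames [4, 3]
9: miss, frames [4, 3, 9]
5: miss, evict 4, frames [3, 9, 5]
9: hit
8: miss, evict 3, frames [9, 5, 8]
5: hit
4: miss, evict 9, frames [5, 8, 4]
5: hit
4: hit
8: hit
5: hit
7: miss, evict 5, frames [8, 4, 7]
8: hit
Hits: 7.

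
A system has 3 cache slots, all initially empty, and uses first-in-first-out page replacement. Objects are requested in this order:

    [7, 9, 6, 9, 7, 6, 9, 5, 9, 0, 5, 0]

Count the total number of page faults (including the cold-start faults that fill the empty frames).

5

7 -> fault, frames [7]
9 -> fault, frames [7, 9]
6 -> fault, frames [7, 9, 6]
9 -> hit
7 -> hit
6 -> hit
9 -> hit
5 -> fault, evict 7, frames [9, 6, 5]
9 -> hit
0 -> fault, evict 9, frames [6, 5, 0]
5 -> hit
0 -> hit
Page faults: 5.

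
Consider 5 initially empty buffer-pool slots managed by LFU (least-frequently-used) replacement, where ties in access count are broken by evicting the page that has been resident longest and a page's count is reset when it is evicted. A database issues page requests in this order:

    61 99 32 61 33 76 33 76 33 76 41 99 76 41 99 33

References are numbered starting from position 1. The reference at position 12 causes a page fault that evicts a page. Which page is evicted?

32

pos 1: 61: miss, frames {61}
pos 2: 99: miss, frames {61,99}
pos 3: 32: miss, frames {61,99,32}
pos 4: 61: hit
pos 5: 33: miss, frames {61,99,32,33}
pos 6: 76: miss, frames {61,99,32,33,76}
pos 7: 33: hit
pos 8: 76: hit
pos 9: 33: hit
pos 10: 76: hit
pos 11: 41: miss, evict 99, frames {61,32,33,76,41}
pos 12: 99: miss, evict 32, frames {61,33,76,41,99}
At position 12, page 32 is evicted.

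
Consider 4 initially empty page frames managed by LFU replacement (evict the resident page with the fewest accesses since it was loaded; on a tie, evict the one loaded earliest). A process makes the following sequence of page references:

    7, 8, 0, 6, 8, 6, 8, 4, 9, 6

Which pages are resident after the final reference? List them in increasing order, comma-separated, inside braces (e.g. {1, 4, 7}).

{4, 6, 8, 9}

7 → miss, frames (7)
8 → miss, frames (7 8)
0 → miss, frames (7 8 0)
6 → miss, frames (7 8 0 6)
8 → hit
6 → hit
8 → hit
4 → miss, evict 7, frames (8 0 6 4)
9 → miss, evict 0, frames (8 6 4 9)
6 → hit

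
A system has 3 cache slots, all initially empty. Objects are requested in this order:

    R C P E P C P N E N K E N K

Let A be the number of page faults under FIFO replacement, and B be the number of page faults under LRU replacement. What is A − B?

Under FIFO: F F F F . . . F . . F . . . → 6 faults.
Under LRU: F F F F . . . F F . F . . . → 7 faults.
A − B = 6 − 7 = -1.

-1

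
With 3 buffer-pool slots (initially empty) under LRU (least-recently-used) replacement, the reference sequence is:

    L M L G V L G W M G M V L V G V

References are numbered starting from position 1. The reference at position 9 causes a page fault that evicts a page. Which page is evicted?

L

pos 1: L: fault, frames (L)
pos 2: M: fault, frames (L M)
pos 3: L: hit
pos 4: G: fault, frames (M L G)
pos 5: V: fault, evict M, frames (L G V)
pos 6: L: hit
pos 7: G: hit
pos 8: W: fault, evict V, frames (L G W)
pos 9: M: fault, evict L, frames (G W M)
At position 9, page L is evicted.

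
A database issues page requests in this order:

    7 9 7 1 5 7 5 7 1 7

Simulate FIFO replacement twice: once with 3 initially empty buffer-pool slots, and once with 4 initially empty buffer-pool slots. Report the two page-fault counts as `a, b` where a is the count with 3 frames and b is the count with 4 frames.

3 frames: F F . F F F . . . . → 5 faults.
4 frames: F F . F F . . . . . → 4 faults.
4 < 5: adding a frame reduced faults, as is typical.

5, 4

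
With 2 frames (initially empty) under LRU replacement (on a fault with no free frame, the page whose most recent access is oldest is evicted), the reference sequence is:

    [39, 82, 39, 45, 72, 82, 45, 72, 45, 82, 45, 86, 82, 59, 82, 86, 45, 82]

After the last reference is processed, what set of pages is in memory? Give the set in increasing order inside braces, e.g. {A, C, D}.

39 → miss, frames {39}
82 → miss, frames {39,82}
39 → hit
45 → miss, evict 82, frames {39,45}
72 → miss, evict 39, frames {45,72}
82 → miss, evict 45, frames {72,82}
45 → miss, evict 72, frames {82,45}
72 → miss, evict 82, frames {45,72}
45 → hit
82 → miss, evict 72, frames {45,82}
45 → hit
86 → miss, evict 82, frames {45,86}
82 → miss, evict 45, frames {86,82}
59 → miss, evict 86, frames {82,59}
82 → hit
86 → miss, evict 59, frames {82,86}
45 → miss, evict 82, frames {86,45}
82 → miss, evict 86, frames {45,82}

{45, 82}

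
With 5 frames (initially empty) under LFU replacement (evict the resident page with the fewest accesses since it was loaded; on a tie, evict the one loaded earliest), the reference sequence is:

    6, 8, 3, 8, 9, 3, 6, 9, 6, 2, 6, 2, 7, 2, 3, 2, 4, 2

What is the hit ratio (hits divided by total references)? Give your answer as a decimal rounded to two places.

0.61

6 → fault, frames [6]
8 → fault, frames [6, 8]
3 → fault, frames [6, 8, 3]
8 → hit
9 → fault, frames [6, 8, 3, 9]
3 → hit
6 → hit
9 → hit
6 → hit
2 → fault, frames [6, 8, 3, 9, 2]
6 → hit
2 → hit
7 → fault, evict 8, frames [6, 3, 9, 2, 7]
2 → hit
3 → hit
2 → hit
4 → fault, evict 7, frames [6, 3, 9, 2, 4]
2 → hit
Hits: 11 of 18 references → 11/18 = 0.6111.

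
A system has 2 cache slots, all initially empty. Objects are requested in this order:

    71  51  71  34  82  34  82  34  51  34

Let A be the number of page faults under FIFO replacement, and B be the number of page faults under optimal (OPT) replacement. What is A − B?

Under FIFO: F F . F F . . . F F → 6 faults.
Under OPT: F F . F F . . . F . → 5 faults.
A − B = 6 − 5 = 1.

1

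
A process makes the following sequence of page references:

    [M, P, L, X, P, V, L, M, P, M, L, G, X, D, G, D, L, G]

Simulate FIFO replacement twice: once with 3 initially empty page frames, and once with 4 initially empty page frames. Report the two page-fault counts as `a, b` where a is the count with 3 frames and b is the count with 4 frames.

13, 11

3 frames: F F F F . F . F F . F F F F . . F F → 13 faults.
4 frames: F F F F . F . F F . F F F F . . . . → 11 faults.
11 < 13: adding a frame reduced faults, as is typical.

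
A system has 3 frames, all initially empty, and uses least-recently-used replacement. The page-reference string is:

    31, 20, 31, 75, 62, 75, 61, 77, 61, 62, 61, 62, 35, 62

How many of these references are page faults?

31 -> miss, frames (31)
20 -> miss, frames (31 20)
31 -> hit
75 -> miss, frames (20 31 75)
62 -> miss, evict 20, frames (31 75 62)
75 -> hit
61 -> miss, evict 31, frames (62 75 61)
77 -> miss, evict 62, frames (75 61 77)
61 -> hit
62 -> miss, evict 75, frames (77 61 62)
61 -> hit
62 -> hit
35 -> miss, evict 77, frames (61 62 35)
62 -> hit
Page faults: 8.

8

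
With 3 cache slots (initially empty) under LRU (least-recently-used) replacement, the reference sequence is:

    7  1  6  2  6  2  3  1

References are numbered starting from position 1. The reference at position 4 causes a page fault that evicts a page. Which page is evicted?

7

pos 1: 7 → fault, frames {7}
pos 2: 1 → fault, frames {7,1}
pos 3: 6 → fault, frames {7,1,6}
pos 4: 2 → fault, evict 7, frames {1,6,2}
At position 4, page 7 is evicted.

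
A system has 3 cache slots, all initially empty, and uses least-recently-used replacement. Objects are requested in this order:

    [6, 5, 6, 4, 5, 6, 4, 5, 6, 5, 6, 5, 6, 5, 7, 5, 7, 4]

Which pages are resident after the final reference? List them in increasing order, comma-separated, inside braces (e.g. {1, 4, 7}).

{4, 5, 7}

6: miss, frames (6)
5: miss, frames (6 5)
6: hit
4: miss, frames (5 6 4)
5: hit
6: hit
4: hit
5: hit
6: hit
5: hit
6: hit
5: hit
6: hit
5: hit
7: miss, evict 4, frames (6 5 7)
5: hit
7: hit
4: miss, evict 6, frames (5 7 4)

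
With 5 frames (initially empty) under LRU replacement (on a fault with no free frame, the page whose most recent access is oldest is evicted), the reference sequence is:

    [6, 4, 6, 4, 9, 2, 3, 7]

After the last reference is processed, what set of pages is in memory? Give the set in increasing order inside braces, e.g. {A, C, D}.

6 -> fault, frames (6)
4 -> fault, frames (6 4)
6 -> hit
4 -> hit
9 -> fault, frames (6 4 9)
2 -> fault, frames (6 4 9 2)
3 -> fault, frames (6 4 9 2 3)
7 -> fault, evict 6, frames (4 9 2 3 7)

{2, 3, 4, 7, 9}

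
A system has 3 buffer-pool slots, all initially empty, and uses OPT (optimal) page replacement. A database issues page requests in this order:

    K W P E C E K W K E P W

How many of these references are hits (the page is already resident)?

5

K → miss, frames {K}
W → miss, frames {K,W}
P → miss, frames {K,W,P}
E → miss, evict P, frames {K,W,E}
C → miss, evict W, frames {K,E,C}
E → hit
K → hit
W → miss, evict C, frames {K,E,W}
K → hit
E → hit
P → miss, evict E, frames {K,W,P}
W → hit
Hits: 5.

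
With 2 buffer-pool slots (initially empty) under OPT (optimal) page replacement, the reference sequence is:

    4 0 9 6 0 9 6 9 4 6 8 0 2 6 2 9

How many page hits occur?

6

4: fault, frames {4}
0: fault, frames {4,0}
9: fault, evict 4, frames {0,9}
6: fault, evict 9, frames {0,6}
0: hit
9: fault, evict 0, frames {6,9}
6: hit
9: hit
4: fault, evict 9, frames {6,4}
6: hit
8: fault, evict 4, frames {6,8}
0: fault, evict 8, frames {6,0}
2: fault, evict 0, frames {6,2}
6: hit
2: hit
9: fault, evict 2, frames {6,9}
Hits: 6.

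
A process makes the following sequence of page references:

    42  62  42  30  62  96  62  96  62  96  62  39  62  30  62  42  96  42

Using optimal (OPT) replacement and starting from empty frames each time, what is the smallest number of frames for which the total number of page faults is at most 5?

5

f=1: 18 faults
f=2: 8 faults
f=3: 7 faults
f=4: 6 faults
f=5: 5 faults
Smallest f with faults ≤ 5 is 5.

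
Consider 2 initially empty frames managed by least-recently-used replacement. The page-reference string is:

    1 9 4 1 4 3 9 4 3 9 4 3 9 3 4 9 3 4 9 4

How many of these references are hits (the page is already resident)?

1 -> miss, frames [1]
9 -> miss, frames [1, 9]
4 -> miss, evict 1, frames [9, 4]
1 -> miss, evict 9, frames [4, 1]
4 -> hit
3 -> miss, evict 1, frames [4, 3]
9 -> miss, evict 4, frames [3, 9]
4 -> miss, evict 3, frames [9, 4]
3 -> miss, evict 9, frames [4, 3]
9 -> miss, evict 4, frames [3, 9]
4 -> miss, evict 3, frames [9, 4]
3 -> miss, evict 9, frames [4, 3]
9 -> miss, evict 4, frames [3, 9]
3 -> hit
4 -> miss, evict 9, frames [3, 4]
9 -> miss, evict 3, frames [4, 9]
3 -> miss, evict 4, frames [9, 3]
4 -> miss, evict 9, frames [3, 4]
9 -> miss, evict 3, frames [4, 9]
4 -> hit
Hits: 3.

3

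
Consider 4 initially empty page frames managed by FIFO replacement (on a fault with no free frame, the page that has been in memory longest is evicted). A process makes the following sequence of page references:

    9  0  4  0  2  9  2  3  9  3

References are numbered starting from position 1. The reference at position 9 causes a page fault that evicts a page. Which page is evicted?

pos 1: 9 -> fault, frames (9)
pos 2: 0 -> fault, frames (9 0)
pos 3: 4 -> fault, frames (9 0 4)
pos 4: 0 -> hit
pos 5: 2 -> fault, frames (9 0 4 2)
pos 6: 9 -> hit
pos 7: 2 -> hit
pos 8: 3 -> fault, evict 9, frames (0 4 2 3)
pos 9: 9 -> fault, evict 0, frames (4 2 3 9)
At position 9, page 0 is evicted.

0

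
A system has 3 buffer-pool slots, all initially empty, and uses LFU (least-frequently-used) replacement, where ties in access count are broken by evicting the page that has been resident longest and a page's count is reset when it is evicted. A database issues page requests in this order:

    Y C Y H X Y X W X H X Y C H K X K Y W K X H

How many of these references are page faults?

Y -> fault, frames {Y}
C -> fault, frames {Y,C}
Y -> hit
H -> fault, frames {Y,C,H}
X -> fault, evict C, frames {Y,H,X}
Y -> hit
X -> hit
W -> fault, evict H, frames {Y,X,W}
X -> hit
H -> fault, evict W, frames {Y,X,H}
X -> hit
Y -> hit
C -> fault, evict H, frames {Y,X,C}
H -> fault, evict C, frames {Y,X,H}
K -> fault, evict H, frames {Y,X,K}
X -> hit
K -> hit
Y -> hit
W -> fault, evict K, frames {Y,X,W}
K -> fault, evict W, frames {Y,X,K}
X -> hit
H -> fault, evict K, frames {Y,X,H}
Page faults: 12.

12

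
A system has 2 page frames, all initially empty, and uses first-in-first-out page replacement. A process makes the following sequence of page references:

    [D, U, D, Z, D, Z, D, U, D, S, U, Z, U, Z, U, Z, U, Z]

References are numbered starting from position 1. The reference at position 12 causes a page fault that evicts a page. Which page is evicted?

U

pos 1: D → fault, frames {D}
pos 2: U → fault, frames {D,U}
pos 3: D → hit
pos 4: Z → fault, evict D, frames {U,Z}
pos 5: D → fault, evict U, frames {Z,D}
pos 6: Z → hit
pos 7: D → hit
pos 8: U → fault, evict Z, frames {D,U}
pos 9: D → hit
pos 10: S → fault, evict D, frames {U,S}
pos 11: U → hit
pos 12: Z → fault, evict U, frames {S,Z}
At position 12, page U is evicted.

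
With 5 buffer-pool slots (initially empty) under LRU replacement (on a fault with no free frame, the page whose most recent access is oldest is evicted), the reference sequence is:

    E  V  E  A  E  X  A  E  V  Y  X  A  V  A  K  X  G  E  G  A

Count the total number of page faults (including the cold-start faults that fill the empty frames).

E → fault, frames (E)
V → fault, frames (E V)
E → hit
A → fault, frames (V E A)
E → hit
X → fault, frames (V A E X)
A → hit
E → hit
V → hit
Y → fault, frames (X A E V Y)
X → hit
A → hit
V → hit
A → hit
K → fault, evict E, frames (Y X V A K)
X → hit
G → fault, evict Y, frames (V A K X G)
E → fault, evict V, frames (A K X G E)
G → hit
A → hit
Page faults: 8.

8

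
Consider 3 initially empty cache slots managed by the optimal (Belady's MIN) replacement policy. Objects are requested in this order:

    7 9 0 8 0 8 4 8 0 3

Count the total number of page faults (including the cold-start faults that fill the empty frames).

7: fault, frames (7)
9: fault, frames (7 9)
0: fault, frames (7 9 0)
8: fault, evict 9, frames (7 0 8)
0: hit
8: hit
4: fault, evict 7, frames (0 8 4)
8: hit
0: hit
3: fault, evict 4, frames (0 8 3)
Page faults: 6.

6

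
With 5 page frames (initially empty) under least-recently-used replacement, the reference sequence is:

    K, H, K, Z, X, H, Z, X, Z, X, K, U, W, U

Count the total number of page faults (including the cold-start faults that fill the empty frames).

K -> fault, frames [K]
H -> fault, frames [K, H]
K -> hit
Z -> fault, frames [H, K, Z]
X -> fault, frames [H, K, Z, X]
H -> hit
Z -> hit
X -> hit
Z -> hit
X -> hit
K -> hit
U -> fault, frames [H, Z, X, K, U]
W -> fault, evict H, frames [Z, X, K, U, W]
U -> hit
Page faults: 6.

6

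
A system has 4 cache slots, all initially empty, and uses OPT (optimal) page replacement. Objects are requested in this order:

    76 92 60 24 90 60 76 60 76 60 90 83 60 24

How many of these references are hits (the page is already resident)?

8

76 -> miss, frames {76}
92 -> miss, frames {76,92}
60 -> miss, frames {76,92,60}
24 -> miss, frames {76,92,60,24}
90 -> miss, evict 92, frames {76,60,24,90}
60 -> hit
76 -> hit
60 -> hit
76 -> hit
60 -> hit
90 -> hit
83 -> miss, evict 90, frames {76,60,24,83}
60 -> hit
24 -> hit
Hits: 8.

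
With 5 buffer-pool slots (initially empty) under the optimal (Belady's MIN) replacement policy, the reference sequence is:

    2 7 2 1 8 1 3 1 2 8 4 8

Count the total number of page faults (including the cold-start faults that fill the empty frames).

6

2 -> fault, frames {2}
7 -> fault, frames {2,7}
2 -> hit
1 -> fault, frames {2,7,1}
8 -> fault, frames {2,7,1,8}
1 -> hit
3 -> fault, frames {2,7,1,8,3}
1 -> hit
2 -> hit
8 -> hit
4 -> fault, evict 3, frames {2,7,1,8,4}
8 -> hit
Page faults: 6.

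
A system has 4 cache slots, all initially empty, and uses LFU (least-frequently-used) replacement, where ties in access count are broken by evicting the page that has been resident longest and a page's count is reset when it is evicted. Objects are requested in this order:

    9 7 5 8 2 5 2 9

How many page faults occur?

9 → miss, frames (9)
7 → miss, frames (9 7)
5 → miss, frames (9 7 5)
8 → miss, frames (9 7 5 8)
2 → miss, evict 9, frames (7 5 8 2)
5 → hit
2 → hit
9 → miss, evict 7, frames (5 8 2 9)
Page faults: 6.

6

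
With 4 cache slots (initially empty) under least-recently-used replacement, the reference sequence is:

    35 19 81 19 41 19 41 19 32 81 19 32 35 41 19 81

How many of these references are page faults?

35 -> fault, frames {35}
19 -> fault, frames {35,19}
81 -> fault, frames {35,19,81}
19 -> hit
41 -> fault, frames {35,81,19,41}
19 -> hit
41 -> hit
19 -> hit
32 -> fault, evict 35, frames {81,41,19,32}
81 -> hit
19 -> hit
32 -> hit
35 -> fault, evict 41, frames {81,19,32,35}
41 -> fault, evict 81, frames {19,32,35,41}
19 -> hit
81 -> fault, evict 32, frames {35,41,19,81}
Page faults: 8.

8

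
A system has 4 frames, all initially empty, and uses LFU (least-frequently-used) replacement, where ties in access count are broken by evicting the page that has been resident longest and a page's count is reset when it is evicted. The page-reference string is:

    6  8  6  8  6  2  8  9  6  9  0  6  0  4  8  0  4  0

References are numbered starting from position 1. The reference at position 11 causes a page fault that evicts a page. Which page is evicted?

pos 1: 6 → miss, frames (6)
pos 2: 8 → miss, frames (6 8)
pos 3: 6 → hit
pos 4: 8 → hit
pos 5: 6 → hit
pos 6: 2 → miss, frames (6 8 2)
pos 7: 8 → hit
pos 8: 9 → miss, frames (6 8 2 9)
pos 9: 6 → hit
pos 10: 9 → hit
pos 11: 0 → miss, evict 2, frames (6 8 9 0)
At position 11, page 2 is evicted.

2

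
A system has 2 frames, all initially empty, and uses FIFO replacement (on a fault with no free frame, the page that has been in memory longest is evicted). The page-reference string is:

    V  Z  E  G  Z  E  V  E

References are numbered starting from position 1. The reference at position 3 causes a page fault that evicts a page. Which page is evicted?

pos 1: V → miss, frames {V}
pos 2: Z → miss, frames {V,Z}
pos 3: E → miss, evict V, frames {Z,E}
At position 3, page V is evicted.

V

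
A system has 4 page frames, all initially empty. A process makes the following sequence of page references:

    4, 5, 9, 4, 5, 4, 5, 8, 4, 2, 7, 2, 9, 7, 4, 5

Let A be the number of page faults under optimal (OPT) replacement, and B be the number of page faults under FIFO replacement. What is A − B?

-1

Under OPT: F F F . . . . F . F F . . . . F → 7 faults.
Under FIFO: F F F . . . . F . F F . . . F F → 8 faults.
A − B = 7 − 8 = -1.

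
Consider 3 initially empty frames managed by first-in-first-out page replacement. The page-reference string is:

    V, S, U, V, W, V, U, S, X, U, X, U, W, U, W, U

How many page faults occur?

V -> miss, frames {V}
S -> miss, frames {V,S}
U -> miss, frames {V,S,U}
V -> hit
W -> miss, evict V, frames {S,U,W}
V -> miss, evict S, frames {U,W,V}
U -> hit
S -> miss, evict U, frames {W,V,S}
X -> miss, evict W, frames {V,S,X}
U -> miss, evict V, frames {S,X,U}
X -> hit
U -> hit
W -> miss, evict S, frames {X,U,W}
U -> hit
W -> hit
U -> hit
Page faults: 9.

9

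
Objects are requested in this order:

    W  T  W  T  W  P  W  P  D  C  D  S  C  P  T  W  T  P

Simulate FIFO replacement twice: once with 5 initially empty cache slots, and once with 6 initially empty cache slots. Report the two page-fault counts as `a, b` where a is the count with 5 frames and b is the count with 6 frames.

5 frames: F F . . . F . . F F . F . . . F F F → 9 faults.
6 frames: F F . . . F . . F F . F . . . . . . → 6 faults.
6 < 9: adding a frame reduced faults, as is typical.

9, 6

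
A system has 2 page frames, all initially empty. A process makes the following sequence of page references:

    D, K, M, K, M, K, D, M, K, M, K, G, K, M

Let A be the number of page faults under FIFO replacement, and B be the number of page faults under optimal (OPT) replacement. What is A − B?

2

Under FIFO: F F F . . . F . F F . F F F → 9 faults.
Under OPT: F F F . . . F . F . . F . F → 7 faults.
A − B = 9 − 7 = 2.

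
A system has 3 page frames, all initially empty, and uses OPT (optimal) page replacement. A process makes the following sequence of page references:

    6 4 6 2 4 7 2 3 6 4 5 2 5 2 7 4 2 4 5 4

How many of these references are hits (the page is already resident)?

6: fault, frames [6]
4: fault, frames [6, 4]
6: hit
2: fault, frames [6, 4, 2]
4: hit
7: fault, evict 4, frames [6, 2, 7]
2: hit
3: fault, evict 7, frames [6, 2, 3]
6: hit
4: fault, evict 3, frames [6, 2, 4]
5: fault, evict 6, frames [2, 4, 5]
2: hit
5: hit
2: hit
7: fault, evict 5, frames [2, 4, 7]
4: hit
2: hit
4: hit
5: fault, evict 7, frames [2, 4, 5]
4: hit
Hits: 11.

11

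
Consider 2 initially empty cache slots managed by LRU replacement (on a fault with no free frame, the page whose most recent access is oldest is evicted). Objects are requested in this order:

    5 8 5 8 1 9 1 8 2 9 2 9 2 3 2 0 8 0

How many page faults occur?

10

5 → miss, frames (5)
8 → miss, frames (5 8)
5 → hit
8 → hit
1 → miss, evict 5, frames (8 1)
9 → miss, evict 8, frames (1 9)
1 → hit
8 → miss, evict 9, frames (1 8)
2 → miss, evict 1, frames (8 2)
9 → miss, evict 8, frames (2 9)
2 → hit
9 → hit
2 → hit
3 → miss, evict 9, frames (2 3)
2 → hit
0 → miss, evict 3, frames (2 0)
8 → miss, evict 2, frames (0 8)
0 → hit
Page faults: 10.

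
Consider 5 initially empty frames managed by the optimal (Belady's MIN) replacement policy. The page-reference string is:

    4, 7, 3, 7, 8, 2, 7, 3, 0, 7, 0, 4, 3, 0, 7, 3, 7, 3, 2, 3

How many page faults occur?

4 -> fault, frames {4}
7 -> fault, frames {4,7}
3 -> fault, frames {4,7,3}
7 -> hit
8 -> fault, frames {4,7,3,8}
2 -> fault, frames {4,7,3,8,2}
7 -> hit
3 -> hit
0 -> fault, evict 8, frames {4,7,3,2,0}
7 -> hit
0 -> hit
4 -> hit
3 -> hit
0 -> hit
7 -> hit
3 -> hit
7 -> hit
3 -> hit
2 -> hit
3 -> hit
Page faults: 6.

6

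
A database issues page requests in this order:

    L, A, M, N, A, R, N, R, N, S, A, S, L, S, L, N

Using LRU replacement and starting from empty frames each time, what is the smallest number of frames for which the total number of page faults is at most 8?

4

f=1: 16 faults
f=2: 11 faults
f=3: 9 faults
f=4: 7 faults
f=5: 7 faults
f=6: 6 faults
Smallest f with faults ≤ 8 is 4.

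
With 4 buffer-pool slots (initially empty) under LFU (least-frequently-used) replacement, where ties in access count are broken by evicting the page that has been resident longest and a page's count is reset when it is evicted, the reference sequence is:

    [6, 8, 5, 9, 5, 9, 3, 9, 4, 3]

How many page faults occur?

6

6 → fault, frames (6)
8 → fault, frames (6 8)
5 → fault, frames (6 8 5)
9 → fault, frames (6 8 5 9)
5 → hit
9 → hit
3 → fault, evict 6, frames (8 5 9 3)
9 → hit
4 → fault, evict 8, frames (5 9 3 4)
3 → hit
Page faults: 6.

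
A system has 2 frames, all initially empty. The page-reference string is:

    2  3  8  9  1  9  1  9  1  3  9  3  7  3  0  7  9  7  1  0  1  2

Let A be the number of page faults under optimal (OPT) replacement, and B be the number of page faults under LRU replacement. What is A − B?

-2

Under OPT: F F F F F . . . . F . . F . F . F . F F . F → 12 faults.
Under LRU: F F F F F . . . . F F . F . F F F . F F . F → 14 faults.
A − B = 12 − 14 = -2.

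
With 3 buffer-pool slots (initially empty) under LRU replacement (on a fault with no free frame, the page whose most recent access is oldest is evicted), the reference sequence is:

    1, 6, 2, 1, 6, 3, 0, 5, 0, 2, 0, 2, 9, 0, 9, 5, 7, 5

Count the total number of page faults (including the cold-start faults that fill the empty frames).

1 → miss, frames [1]
6 → miss, frames [1, 6]
2 → miss, frames [1, 6, 2]
1 → hit
6 → hit
3 → miss, evict 2, frames [1, 6, 3]
0 → miss, evict 1, frames [6, 3, 0]
5 → miss, evict 6, frames [3, 0, 5]
0 → hit
2 → miss, evict 3, frames [5, 0, 2]
0 → hit
2 → hit
9 → miss, evict 5, frames [0, 2, 9]
0 → hit
9 → hit
5 → miss, evict 2, frames [0, 9, 5]
7 → miss, evict 0, frames [9, 5, 7]
5 → hit
Page faults: 10.

10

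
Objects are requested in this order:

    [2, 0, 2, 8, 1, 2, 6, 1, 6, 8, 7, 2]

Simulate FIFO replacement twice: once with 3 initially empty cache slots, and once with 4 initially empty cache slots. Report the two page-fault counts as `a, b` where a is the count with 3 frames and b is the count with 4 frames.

9, 7

3 frames: F F . F F F F . . F F F → 9 faults.
4 frames: F F . F F . F . . . F F → 7 faults.
7 < 9: adding a frame reduced faults, as is typical.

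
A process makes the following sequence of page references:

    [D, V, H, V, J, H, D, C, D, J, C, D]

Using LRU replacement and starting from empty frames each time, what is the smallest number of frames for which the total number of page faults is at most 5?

4

f=1: 12 faults
f=2: 10 faults
f=3: 7 faults
f=4: 5 faults
f=5: 5 faults
Smallest f with faults ≤ 5 is 4.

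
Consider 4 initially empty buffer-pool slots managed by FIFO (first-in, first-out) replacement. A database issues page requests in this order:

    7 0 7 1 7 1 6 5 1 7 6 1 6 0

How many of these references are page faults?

7 -> fault, frames {7}
0 -> fault, frames {7,0}
7 -> hit
1 -> fault, frames {7,0,1}
7 -> hit
1 -> hit
6 -> fault, frames {7,0,1,6}
5 -> fault, evict 7, frames {0,1,6,5}
1 -> hit
7 -> fault, evict 0, frames {1,6,5,7}
6 -> hit
1 -> hit
6 -> hit
0 -> fault, evict 1, frames {6,5,7,0}
Page faults: 7.

7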